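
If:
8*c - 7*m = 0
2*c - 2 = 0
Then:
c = 1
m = 8/7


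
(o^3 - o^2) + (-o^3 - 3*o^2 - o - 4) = -4*o^2 - o - 4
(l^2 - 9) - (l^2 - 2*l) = 2*l - 9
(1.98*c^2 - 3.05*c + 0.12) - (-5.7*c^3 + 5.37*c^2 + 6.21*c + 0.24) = 5.7*c^3 - 3.39*c^2 - 9.26*c - 0.12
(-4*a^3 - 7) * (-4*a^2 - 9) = 16*a^5 + 36*a^3 + 28*a^2 + 63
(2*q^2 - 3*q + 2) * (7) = 14*q^2 - 21*q + 14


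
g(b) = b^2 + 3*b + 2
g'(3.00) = 9.00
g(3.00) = 20.00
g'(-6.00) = -9.00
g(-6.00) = 20.00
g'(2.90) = 8.80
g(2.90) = 19.11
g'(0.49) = 3.98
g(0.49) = 3.71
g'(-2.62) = -2.24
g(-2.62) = 1.00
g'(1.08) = 5.16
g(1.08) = 6.41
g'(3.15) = 9.30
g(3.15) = 21.37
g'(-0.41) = 2.18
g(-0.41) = 0.94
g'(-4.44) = -5.88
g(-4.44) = 8.39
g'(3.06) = 9.12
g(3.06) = 20.54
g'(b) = 2*b + 3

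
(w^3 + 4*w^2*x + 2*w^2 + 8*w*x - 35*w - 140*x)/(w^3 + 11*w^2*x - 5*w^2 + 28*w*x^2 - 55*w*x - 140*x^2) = (w + 7)/(w + 7*x)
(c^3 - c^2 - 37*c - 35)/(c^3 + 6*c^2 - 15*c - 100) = (c^2 - 6*c - 7)/(c^2 + c - 20)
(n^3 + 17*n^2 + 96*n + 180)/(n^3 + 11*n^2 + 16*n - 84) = (n^2 + 11*n + 30)/(n^2 + 5*n - 14)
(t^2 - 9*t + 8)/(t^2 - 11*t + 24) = (t - 1)/(t - 3)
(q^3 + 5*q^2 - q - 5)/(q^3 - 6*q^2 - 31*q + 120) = (q^2 - 1)/(q^2 - 11*q + 24)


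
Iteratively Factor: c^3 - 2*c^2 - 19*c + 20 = (c + 4)*(c^2 - 6*c + 5) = (c - 5)*(c + 4)*(c - 1)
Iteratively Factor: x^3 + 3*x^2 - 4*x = (x)*(x^2 + 3*x - 4) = x*(x - 1)*(x + 4)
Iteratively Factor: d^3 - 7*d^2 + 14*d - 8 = (d - 2)*(d^2 - 5*d + 4) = (d - 2)*(d - 1)*(d - 4)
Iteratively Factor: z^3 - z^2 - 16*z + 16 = (z - 4)*(z^2 + 3*z - 4) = (z - 4)*(z + 4)*(z - 1)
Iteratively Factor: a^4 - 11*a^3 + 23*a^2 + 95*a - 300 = (a + 3)*(a^3 - 14*a^2 + 65*a - 100) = (a - 4)*(a + 3)*(a^2 - 10*a + 25) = (a - 5)*(a - 4)*(a + 3)*(a - 5)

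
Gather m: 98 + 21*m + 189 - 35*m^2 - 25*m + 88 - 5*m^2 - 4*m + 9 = -40*m^2 - 8*m + 384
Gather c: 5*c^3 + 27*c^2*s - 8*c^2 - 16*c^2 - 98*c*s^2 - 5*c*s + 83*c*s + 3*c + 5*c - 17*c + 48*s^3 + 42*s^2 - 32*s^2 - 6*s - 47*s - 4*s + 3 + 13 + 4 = 5*c^3 + c^2*(27*s - 24) + c*(-98*s^2 + 78*s - 9) + 48*s^3 + 10*s^2 - 57*s + 20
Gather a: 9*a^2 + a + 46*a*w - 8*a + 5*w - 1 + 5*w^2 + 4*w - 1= 9*a^2 + a*(46*w - 7) + 5*w^2 + 9*w - 2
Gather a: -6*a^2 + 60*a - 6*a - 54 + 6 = -6*a^2 + 54*a - 48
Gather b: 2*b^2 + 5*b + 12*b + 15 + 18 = 2*b^2 + 17*b + 33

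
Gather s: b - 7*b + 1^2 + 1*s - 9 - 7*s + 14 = -6*b - 6*s + 6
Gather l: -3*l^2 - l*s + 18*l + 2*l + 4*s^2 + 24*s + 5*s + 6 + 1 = -3*l^2 + l*(20 - s) + 4*s^2 + 29*s + 7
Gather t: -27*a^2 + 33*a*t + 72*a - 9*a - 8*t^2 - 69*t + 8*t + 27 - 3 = -27*a^2 + 63*a - 8*t^2 + t*(33*a - 61) + 24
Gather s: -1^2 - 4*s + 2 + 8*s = 4*s + 1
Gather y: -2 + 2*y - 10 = 2*y - 12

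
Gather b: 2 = 2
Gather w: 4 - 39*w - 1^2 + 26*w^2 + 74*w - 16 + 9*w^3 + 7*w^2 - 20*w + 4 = 9*w^3 + 33*w^2 + 15*w - 9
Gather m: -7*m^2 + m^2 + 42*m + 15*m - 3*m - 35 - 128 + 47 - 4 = -6*m^2 + 54*m - 120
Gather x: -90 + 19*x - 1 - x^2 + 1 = -x^2 + 19*x - 90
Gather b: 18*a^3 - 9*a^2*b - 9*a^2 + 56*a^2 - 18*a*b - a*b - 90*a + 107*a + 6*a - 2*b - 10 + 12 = 18*a^3 + 47*a^2 + 23*a + b*(-9*a^2 - 19*a - 2) + 2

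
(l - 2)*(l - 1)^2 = l^3 - 4*l^2 + 5*l - 2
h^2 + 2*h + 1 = (h + 1)^2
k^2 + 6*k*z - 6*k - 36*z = (k - 6)*(k + 6*z)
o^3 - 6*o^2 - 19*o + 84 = (o - 7)*(o - 3)*(o + 4)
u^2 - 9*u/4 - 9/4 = (u - 3)*(u + 3/4)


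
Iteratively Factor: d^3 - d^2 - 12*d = (d)*(d^2 - d - 12) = d*(d - 4)*(d + 3)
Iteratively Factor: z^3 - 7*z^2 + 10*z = (z - 2)*(z^2 - 5*z) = (z - 5)*(z - 2)*(z)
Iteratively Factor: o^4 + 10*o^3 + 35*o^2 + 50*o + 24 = (o + 1)*(o^3 + 9*o^2 + 26*o + 24) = (o + 1)*(o + 3)*(o^2 + 6*o + 8) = (o + 1)*(o + 2)*(o + 3)*(o + 4)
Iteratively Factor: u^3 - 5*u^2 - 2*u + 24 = (u - 3)*(u^2 - 2*u - 8) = (u - 3)*(u + 2)*(u - 4)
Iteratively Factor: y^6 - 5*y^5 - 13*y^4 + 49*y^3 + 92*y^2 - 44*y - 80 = (y - 5)*(y^5 - 13*y^3 - 16*y^2 + 12*y + 16) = (y - 5)*(y + 2)*(y^4 - 2*y^3 - 9*y^2 + 2*y + 8) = (y - 5)*(y + 2)^2*(y^3 - 4*y^2 - y + 4) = (y - 5)*(y - 4)*(y + 2)^2*(y^2 - 1) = (y - 5)*(y - 4)*(y + 1)*(y + 2)^2*(y - 1)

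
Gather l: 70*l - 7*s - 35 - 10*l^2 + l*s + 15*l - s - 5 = -10*l^2 + l*(s + 85) - 8*s - 40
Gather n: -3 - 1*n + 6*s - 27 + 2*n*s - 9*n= n*(2*s - 10) + 6*s - 30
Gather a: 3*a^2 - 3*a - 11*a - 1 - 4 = 3*a^2 - 14*a - 5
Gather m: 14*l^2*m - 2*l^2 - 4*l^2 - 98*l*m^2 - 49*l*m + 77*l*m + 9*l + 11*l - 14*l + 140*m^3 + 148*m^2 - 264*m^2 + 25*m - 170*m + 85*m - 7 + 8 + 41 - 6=-6*l^2 + 6*l + 140*m^3 + m^2*(-98*l - 116) + m*(14*l^2 + 28*l - 60) + 36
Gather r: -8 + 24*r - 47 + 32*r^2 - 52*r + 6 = 32*r^2 - 28*r - 49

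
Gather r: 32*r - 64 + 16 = 32*r - 48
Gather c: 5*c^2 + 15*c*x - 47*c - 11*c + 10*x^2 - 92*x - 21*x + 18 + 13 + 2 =5*c^2 + c*(15*x - 58) + 10*x^2 - 113*x + 33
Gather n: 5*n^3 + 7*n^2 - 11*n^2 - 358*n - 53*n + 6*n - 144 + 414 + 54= 5*n^3 - 4*n^2 - 405*n + 324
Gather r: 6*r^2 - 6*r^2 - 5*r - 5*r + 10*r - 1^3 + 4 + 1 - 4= 0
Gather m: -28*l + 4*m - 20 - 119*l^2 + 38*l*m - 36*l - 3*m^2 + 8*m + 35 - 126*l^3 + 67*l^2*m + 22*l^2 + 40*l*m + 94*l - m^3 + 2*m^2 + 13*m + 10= -126*l^3 - 97*l^2 + 30*l - m^3 - m^2 + m*(67*l^2 + 78*l + 25) + 25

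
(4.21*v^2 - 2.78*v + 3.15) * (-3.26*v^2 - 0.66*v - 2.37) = -13.7246*v^4 + 6.2842*v^3 - 18.4119*v^2 + 4.5096*v - 7.4655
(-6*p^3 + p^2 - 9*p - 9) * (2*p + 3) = -12*p^4 - 16*p^3 - 15*p^2 - 45*p - 27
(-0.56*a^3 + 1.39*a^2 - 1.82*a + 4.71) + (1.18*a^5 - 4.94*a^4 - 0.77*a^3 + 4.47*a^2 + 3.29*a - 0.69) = 1.18*a^5 - 4.94*a^4 - 1.33*a^3 + 5.86*a^2 + 1.47*a + 4.02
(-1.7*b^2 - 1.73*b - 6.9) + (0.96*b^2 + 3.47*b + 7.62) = -0.74*b^2 + 1.74*b + 0.72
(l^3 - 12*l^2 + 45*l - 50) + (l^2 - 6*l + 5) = l^3 - 11*l^2 + 39*l - 45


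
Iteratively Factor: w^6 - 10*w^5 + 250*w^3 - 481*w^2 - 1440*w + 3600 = (w - 3)*(w^5 - 7*w^4 - 21*w^3 + 187*w^2 + 80*w - 1200) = (w - 5)*(w - 3)*(w^4 - 2*w^3 - 31*w^2 + 32*w + 240) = (w - 5)*(w - 3)*(w + 4)*(w^3 - 6*w^2 - 7*w + 60) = (w - 5)^2*(w - 3)*(w + 4)*(w^2 - w - 12) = (w - 5)^2*(w - 3)*(w + 3)*(w + 4)*(w - 4)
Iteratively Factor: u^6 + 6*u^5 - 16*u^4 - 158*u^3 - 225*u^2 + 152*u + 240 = (u + 4)*(u^5 + 2*u^4 - 24*u^3 - 62*u^2 + 23*u + 60) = (u + 4)^2*(u^4 - 2*u^3 - 16*u^2 + 2*u + 15) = (u + 1)*(u + 4)^2*(u^3 - 3*u^2 - 13*u + 15) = (u + 1)*(u + 3)*(u + 4)^2*(u^2 - 6*u + 5) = (u - 5)*(u + 1)*(u + 3)*(u + 4)^2*(u - 1)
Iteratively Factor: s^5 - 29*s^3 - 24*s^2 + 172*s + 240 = (s + 2)*(s^4 - 2*s^3 - 25*s^2 + 26*s + 120) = (s - 5)*(s + 2)*(s^3 + 3*s^2 - 10*s - 24) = (s - 5)*(s - 3)*(s + 2)*(s^2 + 6*s + 8) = (s - 5)*(s - 3)*(s + 2)*(s + 4)*(s + 2)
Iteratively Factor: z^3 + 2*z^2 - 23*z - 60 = (z - 5)*(z^2 + 7*z + 12) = (z - 5)*(z + 4)*(z + 3)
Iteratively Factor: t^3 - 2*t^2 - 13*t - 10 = (t + 1)*(t^2 - 3*t - 10) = (t + 1)*(t + 2)*(t - 5)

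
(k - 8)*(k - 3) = k^2 - 11*k + 24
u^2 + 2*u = u*(u + 2)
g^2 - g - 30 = (g - 6)*(g + 5)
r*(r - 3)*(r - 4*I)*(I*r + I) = I*r^4 + 4*r^3 - 2*I*r^3 - 8*r^2 - 3*I*r^2 - 12*r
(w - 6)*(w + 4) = w^2 - 2*w - 24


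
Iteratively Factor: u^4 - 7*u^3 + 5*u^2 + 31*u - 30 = (u - 5)*(u^3 - 2*u^2 - 5*u + 6) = (u - 5)*(u + 2)*(u^2 - 4*u + 3) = (u - 5)*(u - 3)*(u + 2)*(u - 1)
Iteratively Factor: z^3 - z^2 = (z)*(z^2 - z) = z*(z - 1)*(z)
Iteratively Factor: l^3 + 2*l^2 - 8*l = (l + 4)*(l^2 - 2*l) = l*(l + 4)*(l - 2)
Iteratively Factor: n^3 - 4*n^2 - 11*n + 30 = (n + 3)*(n^2 - 7*n + 10) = (n - 2)*(n + 3)*(n - 5)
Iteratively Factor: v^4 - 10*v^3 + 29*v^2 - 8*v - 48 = (v - 3)*(v^3 - 7*v^2 + 8*v + 16) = (v - 4)*(v - 3)*(v^2 - 3*v - 4) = (v - 4)*(v - 3)*(v + 1)*(v - 4)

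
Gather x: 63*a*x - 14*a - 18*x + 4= -14*a + x*(63*a - 18) + 4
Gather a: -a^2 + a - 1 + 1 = -a^2 + a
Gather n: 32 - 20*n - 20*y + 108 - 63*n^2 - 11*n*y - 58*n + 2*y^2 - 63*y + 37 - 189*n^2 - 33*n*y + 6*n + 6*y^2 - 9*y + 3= -252*n^2 + n*(-44*y - 72) + 8*y^2 - 92*y + 180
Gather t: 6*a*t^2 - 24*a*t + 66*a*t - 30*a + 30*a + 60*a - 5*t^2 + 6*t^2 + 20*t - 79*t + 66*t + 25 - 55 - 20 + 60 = 60*a + t^2*(6*a + 1) + t*(42*a + 7) + 10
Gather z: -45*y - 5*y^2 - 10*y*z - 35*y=-5*y^2 - 10*y*z - 80*y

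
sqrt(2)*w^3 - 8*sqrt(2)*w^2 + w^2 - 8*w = w*(w - 8)*(sqrt(2)*w + 1)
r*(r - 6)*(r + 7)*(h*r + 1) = h*r^4 + h*r^3 - 42*h*r^2 + r^3 + r^2 - 42*r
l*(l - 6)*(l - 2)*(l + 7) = l^4 - l^3 - 44*l^2 + 84*l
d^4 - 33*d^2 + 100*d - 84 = (d - 3)*(d - 2)^2*(d + 7)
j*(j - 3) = j^2 - 3*j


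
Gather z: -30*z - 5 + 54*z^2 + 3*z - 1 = 54*z^2 - 27*z - 6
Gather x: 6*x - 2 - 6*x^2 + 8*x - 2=-6*x^2 + 14*x - 4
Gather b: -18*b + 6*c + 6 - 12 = -18*b + 6*c - 6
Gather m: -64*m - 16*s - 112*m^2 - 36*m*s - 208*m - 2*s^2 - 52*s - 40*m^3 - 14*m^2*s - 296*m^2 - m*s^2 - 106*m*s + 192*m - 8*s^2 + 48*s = -40*m^3 + m^2*(-14*s - 408) + m*(-s^2 - 142*s - 80) - 10*s^2 - 20*s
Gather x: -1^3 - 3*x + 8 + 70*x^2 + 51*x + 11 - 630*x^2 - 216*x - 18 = -560*x^2 - 168*x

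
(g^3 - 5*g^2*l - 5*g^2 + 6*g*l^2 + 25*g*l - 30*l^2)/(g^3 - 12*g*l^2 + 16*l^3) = (g^2 - 3*g*l - 5*g + 15*l)/(g^2 + 2*g*l - 8*l^2)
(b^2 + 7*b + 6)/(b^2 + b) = (b + 6)/b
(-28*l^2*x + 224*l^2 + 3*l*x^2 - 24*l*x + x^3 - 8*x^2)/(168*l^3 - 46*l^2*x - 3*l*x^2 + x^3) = (x - 8)/(-6*l + x)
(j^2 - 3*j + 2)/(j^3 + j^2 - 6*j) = (j - 1)/(j*(j + 3))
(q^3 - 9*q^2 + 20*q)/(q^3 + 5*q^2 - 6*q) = (q^2 - 9*q + 20)/(q^2 + 5*q - 6)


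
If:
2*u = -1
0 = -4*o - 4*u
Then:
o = 1/2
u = -1/2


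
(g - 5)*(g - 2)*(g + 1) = g^3 - 6*g^2 + 3*g + 10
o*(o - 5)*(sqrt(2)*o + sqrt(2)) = sqrt(2)*o^3 - 4*sqrt(2)*o^2 - 5*sqrt(2)*o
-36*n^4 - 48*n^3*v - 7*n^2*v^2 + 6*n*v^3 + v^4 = (-3*n + v)*(n + v)*(2*n + v)*(6*n + v)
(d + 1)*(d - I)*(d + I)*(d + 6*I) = d^4 + d^3 + 6*I*d^3 + d^2 + 6*I*d^2 + d + 6*I*d + 6*I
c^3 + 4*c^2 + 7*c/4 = c*(c + 1/2)*(c + 7/2)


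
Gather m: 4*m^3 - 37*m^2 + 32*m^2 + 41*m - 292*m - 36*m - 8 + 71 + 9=4*m^3 - 5*m^2 - 287*m + 72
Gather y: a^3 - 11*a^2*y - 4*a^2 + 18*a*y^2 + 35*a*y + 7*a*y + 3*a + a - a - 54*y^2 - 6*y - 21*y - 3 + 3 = a^3 - 4*a^2 + 3*a + y^2*(18*a - 54) + y*(-11*a^2 + 42*a - 27)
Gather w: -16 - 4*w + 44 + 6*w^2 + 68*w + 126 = 6*w^2 + 64*w + 154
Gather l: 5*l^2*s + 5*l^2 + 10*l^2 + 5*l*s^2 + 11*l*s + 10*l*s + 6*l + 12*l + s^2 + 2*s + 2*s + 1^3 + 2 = l^2*(5*s + 15) + l*(5*s^2 + 21*s + 18) + s^2 + 4*s + 3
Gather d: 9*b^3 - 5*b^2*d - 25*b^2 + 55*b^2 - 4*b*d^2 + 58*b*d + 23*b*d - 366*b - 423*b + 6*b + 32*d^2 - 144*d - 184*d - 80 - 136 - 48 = 9*b^3 + 30*b^2 - 783*b + d^2*(32 - 4*b) + d*(-5*b^2 + 81*b - 328) - 264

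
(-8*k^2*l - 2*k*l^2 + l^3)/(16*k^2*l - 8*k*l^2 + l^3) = (-2*k - l)/(4*k - l)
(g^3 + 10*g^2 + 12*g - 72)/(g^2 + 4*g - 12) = g + 6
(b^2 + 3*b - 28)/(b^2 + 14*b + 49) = (b - 4)/(b + 7)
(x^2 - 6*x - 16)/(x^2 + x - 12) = (x^2 - 6*x - 16)/(x^2 + x - 12)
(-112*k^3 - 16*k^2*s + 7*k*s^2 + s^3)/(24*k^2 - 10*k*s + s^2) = (28*k^2 + 11*k*s + s^2)/(-6*k + s)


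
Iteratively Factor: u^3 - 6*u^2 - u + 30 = (u - 5)*(u^2 - u - 6) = (u - 5)*(u - 3)*(u + 2)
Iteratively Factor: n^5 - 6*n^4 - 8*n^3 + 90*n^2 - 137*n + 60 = (n - 3)*(n^4 - 3*n^3 - 17*n^2 + 39*n - 20) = (n - 5)*(n - 3)*(n^3 + 2*n^2 - 7*n + 4) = (n - 5)*(n - 3)*(n - 1)*(n^2 + 3*n - 4) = (n - 5)*(n - 3)*(n - 1)^2*(n + 4)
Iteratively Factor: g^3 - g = (g)*(g^2 - 1) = g*(g + 1)*(g - 1)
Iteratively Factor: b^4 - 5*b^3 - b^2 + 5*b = (b - 5)*(b^3 - b) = (b - 5)*(b + 1)*(b^2 - b) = b*(b - 5)*(b + 1)*(b - 1)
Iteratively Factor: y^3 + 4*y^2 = (y)*(y^2 + 4*y) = y^2*(y + 4)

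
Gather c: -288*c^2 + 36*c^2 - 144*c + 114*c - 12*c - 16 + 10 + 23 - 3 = -252*c^2 - 42*c + 14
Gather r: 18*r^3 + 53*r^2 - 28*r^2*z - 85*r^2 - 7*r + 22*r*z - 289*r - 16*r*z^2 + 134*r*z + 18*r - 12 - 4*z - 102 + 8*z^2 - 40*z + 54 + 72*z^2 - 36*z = 18*r^3 + r^2*(-28*z - 32) + r*(-16*z^2 + 156*z - 278) + 80*z^2 - 80*z - 60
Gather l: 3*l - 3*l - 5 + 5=0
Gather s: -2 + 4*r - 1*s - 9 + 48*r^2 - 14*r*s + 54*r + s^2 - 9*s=48*r^2 + 58*r + s^2 + s*(-14*r - 10) - 11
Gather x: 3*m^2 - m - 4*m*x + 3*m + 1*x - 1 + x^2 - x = 3*m^2 - 4*m*x + 2*m + x^2 - 1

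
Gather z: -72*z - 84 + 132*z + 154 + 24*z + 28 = 84*z + 98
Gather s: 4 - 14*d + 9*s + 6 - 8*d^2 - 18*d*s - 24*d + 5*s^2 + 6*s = -8*d^2 - 38*d + 5*s^2 + s*(15 - 18*d) + 10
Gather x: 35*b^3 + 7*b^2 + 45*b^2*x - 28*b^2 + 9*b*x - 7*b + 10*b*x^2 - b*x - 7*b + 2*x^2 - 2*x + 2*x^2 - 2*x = 35*b^3 - 21*b^2 - 14*b + x^2*(10*b + 4) + x*(45*b^2 + 8*b - 4)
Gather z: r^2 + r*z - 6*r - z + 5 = r^2 - 6*r + z*(r - 1) + 5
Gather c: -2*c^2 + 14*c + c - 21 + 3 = -2*c^2 + 15*c - 18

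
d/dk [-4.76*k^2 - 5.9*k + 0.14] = -9.52*k - 5.9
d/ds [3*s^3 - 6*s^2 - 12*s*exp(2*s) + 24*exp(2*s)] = 9*s^2 - 24*s*exp(2*s) - 12*s + 36*exp(2*s)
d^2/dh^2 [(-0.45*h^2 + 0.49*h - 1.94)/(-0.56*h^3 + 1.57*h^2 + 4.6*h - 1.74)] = (0.28224*h^6 - 0.921984*h^5 + 16.840656*h^4 - 44.86897*h^3 + 11.812128*h^2 + 64.690572*h + 87.581104)/(0.175616*h^9 - 1.477056*h^8 - 0.186647999999999*h^7 + 22.033019*h^6 - 7.645668*h^5 - 113.690262*h^4 - 16.851952*h^3 + 96.195204*h^2 - 41.78088*h + 5.268024)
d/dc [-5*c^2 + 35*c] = 35 - 10*c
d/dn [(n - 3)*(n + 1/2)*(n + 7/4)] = 3*n^2 - 3*n/2 - 47/8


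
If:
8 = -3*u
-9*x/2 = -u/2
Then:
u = -8/3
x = -8/27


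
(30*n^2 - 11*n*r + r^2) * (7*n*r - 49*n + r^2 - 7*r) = 210*n^3*r - 1470*n^3 - 47*n^2*r^2 + 329*n^2*r - 4*n*r^3 + 28*n*r^2 + r^4 - 7*r^3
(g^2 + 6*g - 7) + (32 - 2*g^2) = -g^2 + 6*g + 25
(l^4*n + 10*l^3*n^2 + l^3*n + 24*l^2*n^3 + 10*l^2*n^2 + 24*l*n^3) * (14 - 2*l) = -2*l^5*n - 20*l^4*n^2 + 12*l^4*n - 48*l^3*n^3 + 120*l^3*n^2 + 14*l^3*n + 288*l^2*n^3 + 140*l^2*n^2 + 336*l*n^3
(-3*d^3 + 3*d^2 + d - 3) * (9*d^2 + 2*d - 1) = -27*d^5 + 21*d^4 + 18*d^3 - 28*d^2 - 7*d + 3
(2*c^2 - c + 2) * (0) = 0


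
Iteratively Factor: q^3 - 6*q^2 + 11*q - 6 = (q - 1)*(q^2 - 5*q + 6) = (q - 3)*(q - 1)*(q - 2)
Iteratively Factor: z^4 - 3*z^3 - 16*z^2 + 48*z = (z)*(z^3 - 3*z^2 - 16*z + 48) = z*(z - 4)*(z^2 + z - 12) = z*(z - 4)*(z - 3)*(z + 4)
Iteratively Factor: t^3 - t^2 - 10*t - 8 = (t - 4)*(t^2 + 3*t + 2) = (t - 4)*(t + 1)*(t + 2)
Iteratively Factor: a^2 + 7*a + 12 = (a + 3)*(a + 4)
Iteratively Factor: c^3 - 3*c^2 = (c)*(c^2 - 3*c) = c*(c - 3)*(c)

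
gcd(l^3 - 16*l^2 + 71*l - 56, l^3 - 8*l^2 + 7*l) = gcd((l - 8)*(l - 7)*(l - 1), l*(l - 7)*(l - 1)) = l^2 - 8*l + 7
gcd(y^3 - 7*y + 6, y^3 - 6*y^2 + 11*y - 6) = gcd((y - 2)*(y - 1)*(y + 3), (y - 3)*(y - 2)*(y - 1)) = y^2 - 3*y + 2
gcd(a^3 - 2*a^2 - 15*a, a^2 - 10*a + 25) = a - 5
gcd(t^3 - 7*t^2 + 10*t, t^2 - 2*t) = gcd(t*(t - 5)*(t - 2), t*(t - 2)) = t^2 - 2*t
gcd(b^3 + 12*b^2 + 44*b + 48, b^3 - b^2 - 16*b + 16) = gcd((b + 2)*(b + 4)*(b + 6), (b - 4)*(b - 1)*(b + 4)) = b + 4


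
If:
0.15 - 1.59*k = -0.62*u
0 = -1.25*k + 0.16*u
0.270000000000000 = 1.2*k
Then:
No Solution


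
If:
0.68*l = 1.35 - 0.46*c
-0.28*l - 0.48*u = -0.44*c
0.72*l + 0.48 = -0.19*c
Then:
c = 6.43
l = -2.36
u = 7.27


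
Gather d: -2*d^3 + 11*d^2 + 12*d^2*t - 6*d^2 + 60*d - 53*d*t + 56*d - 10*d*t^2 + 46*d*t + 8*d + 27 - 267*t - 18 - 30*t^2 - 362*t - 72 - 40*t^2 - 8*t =-2*d^3 + d^2*(12*t + 5) + d*(-10*t^2 - 7*t + 124) - 70*t^2 - 637*t - 63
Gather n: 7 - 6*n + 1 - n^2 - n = -n^2 - 7*n + 8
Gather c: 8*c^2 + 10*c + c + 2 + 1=8*c^2 + 11*c + 3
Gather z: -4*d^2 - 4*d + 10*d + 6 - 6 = -4*d^2 + 6*d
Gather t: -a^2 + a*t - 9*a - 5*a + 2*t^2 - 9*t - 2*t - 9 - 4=-a^2 - 14*a + 2*t^2 + t*(a - 11) - 13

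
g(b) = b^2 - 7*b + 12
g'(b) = 2*b - 7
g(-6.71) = 103.99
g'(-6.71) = -20.42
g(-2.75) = 38.81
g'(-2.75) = -12.50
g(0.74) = 7.37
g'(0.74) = -5.52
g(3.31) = -0.21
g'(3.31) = -0.38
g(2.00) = 2.00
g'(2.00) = -3.00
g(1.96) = 2.12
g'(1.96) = -3.08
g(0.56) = 8.39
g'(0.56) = -5.88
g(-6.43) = 98.35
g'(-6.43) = -19.86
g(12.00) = 72.00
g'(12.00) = 17.00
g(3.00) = 0.00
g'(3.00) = -1.00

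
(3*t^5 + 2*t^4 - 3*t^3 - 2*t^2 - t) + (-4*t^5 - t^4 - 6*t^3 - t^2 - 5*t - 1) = -t^5 + t^4 - 9*t^3 - 3*t^2 - 6*t - 1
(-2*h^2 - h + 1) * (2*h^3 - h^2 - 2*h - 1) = -4*h^5 + 7*h^3 + 3*h^2 - h - 1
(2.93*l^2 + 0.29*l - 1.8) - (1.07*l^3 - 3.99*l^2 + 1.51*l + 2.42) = -1.07*l^3 + 6.92*l^2 - 1.22*l - 4.22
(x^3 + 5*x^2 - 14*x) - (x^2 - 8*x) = x^3 + 4*x^2 - 6*x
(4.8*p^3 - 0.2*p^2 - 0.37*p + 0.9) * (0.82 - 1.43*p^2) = -6.864*p^5 + 0.286*p^4 + 4.4651*p^3 - 1.451*p^2 - 0.3034*p + 0.738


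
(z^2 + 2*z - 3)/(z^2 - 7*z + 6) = (z + 3)/(z - 6)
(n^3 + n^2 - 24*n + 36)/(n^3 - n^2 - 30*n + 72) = (n - 2)/(n - 4)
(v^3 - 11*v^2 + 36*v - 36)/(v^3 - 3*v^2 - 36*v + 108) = (v - 2)/(v + 6)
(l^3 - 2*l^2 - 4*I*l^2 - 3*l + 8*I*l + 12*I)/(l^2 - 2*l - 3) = l - 4*I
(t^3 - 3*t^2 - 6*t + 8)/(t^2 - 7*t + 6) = (t^2 - 2*t - 8)/(t - 6)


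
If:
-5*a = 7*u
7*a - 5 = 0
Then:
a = 5/7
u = -25/49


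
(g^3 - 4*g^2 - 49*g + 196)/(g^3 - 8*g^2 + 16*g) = (g^2 - 49)/(g*(g - 4))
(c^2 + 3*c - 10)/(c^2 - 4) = (c + 5)/(c + 2)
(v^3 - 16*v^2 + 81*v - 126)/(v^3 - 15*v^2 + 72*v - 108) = (v - 7)/(v - 6)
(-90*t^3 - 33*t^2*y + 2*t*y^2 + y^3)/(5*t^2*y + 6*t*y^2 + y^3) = (-18*t^2 - 3*t*y + y^2)/(y*(t + y))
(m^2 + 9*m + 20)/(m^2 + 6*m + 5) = (m + 4)/(m + 1)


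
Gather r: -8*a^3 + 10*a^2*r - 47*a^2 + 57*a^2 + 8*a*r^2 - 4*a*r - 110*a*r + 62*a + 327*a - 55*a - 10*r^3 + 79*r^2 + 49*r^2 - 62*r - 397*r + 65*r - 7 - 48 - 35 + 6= -8*a^3 + 10*a^2 + 334*a - 10*r^3 + r^2*(8*a + 128) + r*(10*a^2 - 114*a - 394) - 84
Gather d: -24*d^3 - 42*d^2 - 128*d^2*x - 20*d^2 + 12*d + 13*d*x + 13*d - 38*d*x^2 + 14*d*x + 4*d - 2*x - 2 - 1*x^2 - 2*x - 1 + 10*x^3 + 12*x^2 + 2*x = -24*d^3 + d^2*(-128*x - 62) + d*(-38*x^2 + 27*x + 29) + 10*x^3 + 11*x^2 - 2*x - 3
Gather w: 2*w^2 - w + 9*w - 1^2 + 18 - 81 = 2*w^2 + 8*w - 64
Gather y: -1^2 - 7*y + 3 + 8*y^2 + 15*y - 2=8*y^2 + 8*y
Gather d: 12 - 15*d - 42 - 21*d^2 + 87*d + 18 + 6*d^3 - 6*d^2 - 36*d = 6*d^3 - 27*d^2 + 36*d - 12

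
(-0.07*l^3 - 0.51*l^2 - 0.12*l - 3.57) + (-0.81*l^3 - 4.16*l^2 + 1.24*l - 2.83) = -0.88*l^3 - 4.67*l^2 + 1.12*l - 6.4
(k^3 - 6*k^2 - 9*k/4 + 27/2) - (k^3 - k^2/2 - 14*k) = -11*k^2/2 + 47*k/4 + 27/2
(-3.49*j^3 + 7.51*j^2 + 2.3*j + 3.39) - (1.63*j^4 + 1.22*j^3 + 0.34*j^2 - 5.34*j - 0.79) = -1.63*j^4 - 4.71*j^3 + 7.17*j^2 + 7.64*j + 4.18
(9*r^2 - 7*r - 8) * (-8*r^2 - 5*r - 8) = -72*r^4 + 11*r^3 + 27*r^2 + 96*r + 64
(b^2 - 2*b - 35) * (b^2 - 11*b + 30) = b^4 - 13*b^3 + 17*b^2 + 325*b - 1050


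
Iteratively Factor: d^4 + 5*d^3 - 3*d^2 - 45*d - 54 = (d - 3)*(d^3 + 8*d^2 + 21*d + 18) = (d - 3)*(d + 2)*(d^2 + 6*d + 9) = (d - 3)*(d + 2)*(d + 3)*(d + 3)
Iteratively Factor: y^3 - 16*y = (y - 4)*(y^2 + 4*y) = y*(y - 4)*(y + 4)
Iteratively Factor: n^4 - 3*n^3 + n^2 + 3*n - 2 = (n - 1)*(n^3 - 2*n^2 - n + 2) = (n - 1)^2*(n^2 - n - 2) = (n - 2)*(n - 1)^2*(n + 1)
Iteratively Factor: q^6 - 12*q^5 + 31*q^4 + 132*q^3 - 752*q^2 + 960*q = (q - 3)*(q^5 - 9*q^4 + 4*q^3 + 144*q^2 - 320*q) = q*(q - 3)*(q^4 - 9*q^3 + 4*q^2 + 144*q - 320) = q*(q - 4)*(q - 3)*(q^3 - 5*q^2 - 16*q + 80) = q*(q - 5)*(q - 4)*(q - 3)*(q^2 - 16) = q*(q - 5)*(q - 4)*(q - 3)*(q + 4)*(q - 4)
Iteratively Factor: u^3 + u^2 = (u + 1)*(u^2) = u*(u + 1)*(u)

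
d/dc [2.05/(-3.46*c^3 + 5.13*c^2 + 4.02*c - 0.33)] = (21.279*c^2 - 21.033*c - 8.241)/(3.46*c^3 - 5.13*c^2 - 4.02*c + 0.33)^2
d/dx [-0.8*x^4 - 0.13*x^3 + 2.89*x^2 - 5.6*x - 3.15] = -3.2*x^3 - 0.39*x^2 + 5.78*x - 5.6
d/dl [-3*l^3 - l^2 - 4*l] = -9*l^2 - 2*l - 4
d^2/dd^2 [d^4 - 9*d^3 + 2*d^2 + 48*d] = 12*d^2 - 54*d + 4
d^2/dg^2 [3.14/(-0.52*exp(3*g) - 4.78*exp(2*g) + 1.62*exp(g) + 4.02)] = (-3.14*(1.56*exp(2*g) + 9.56*exp(g) - 1.62)*(3.12*exp(2*g) + 19.12*exp(g) - 3.24)*exp(g) + (14.6952*exp(2*g) + 60.0368*exp(g) - 5.0868)*(0.52*exp(3*g) + 4.78*exp(2*g) - 1.62*exp(g) - 4.02))*exp(g)/(0.52*exp(3*g) + 4.78*exp(2*g) - 1.62*exp(g) - 4.02)^3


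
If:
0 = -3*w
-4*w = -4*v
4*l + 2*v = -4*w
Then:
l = 0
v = 0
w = 0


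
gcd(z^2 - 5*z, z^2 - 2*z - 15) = z - 5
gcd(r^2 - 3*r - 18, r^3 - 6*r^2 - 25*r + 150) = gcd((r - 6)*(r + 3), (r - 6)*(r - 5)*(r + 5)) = r - 6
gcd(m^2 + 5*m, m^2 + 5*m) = m^2 + 5*m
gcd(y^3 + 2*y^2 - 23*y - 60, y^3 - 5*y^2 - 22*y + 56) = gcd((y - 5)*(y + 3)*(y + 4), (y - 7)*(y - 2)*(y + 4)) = y + 4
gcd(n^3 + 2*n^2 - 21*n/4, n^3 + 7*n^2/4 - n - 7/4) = 1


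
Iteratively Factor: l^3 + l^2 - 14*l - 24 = (l - 4)*(l^2 + 5*l + 6) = (l - 4)*(l + 2)*(l + 3)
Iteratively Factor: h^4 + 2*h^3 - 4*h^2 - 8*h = (h - 2)*(h^3 + 4*h^2 + 4*h) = (h - 2)*(h + 2)*(h^2 + 2*h) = (h - 2)*(h + 2)^2*(h)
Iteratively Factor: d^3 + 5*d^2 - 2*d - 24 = (d - 2)*(d^2 + 7*d + 12) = (d - 2)*(d + 4)*(d + 3)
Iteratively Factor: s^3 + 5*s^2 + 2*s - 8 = (s - 1)*(s^2 + 6*s + 8) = (s - 1)*(s + 2)*(s + 4)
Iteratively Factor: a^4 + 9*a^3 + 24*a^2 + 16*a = (a + 4)*(a^3 + 5*a^2 + 4*a) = (a + 4)^2*(a^2 + a) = (a + 1)*(a + 4)^2*(a)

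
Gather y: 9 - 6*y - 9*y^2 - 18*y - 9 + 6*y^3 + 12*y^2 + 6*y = 6*y^3 + 3*y^2 - 18*y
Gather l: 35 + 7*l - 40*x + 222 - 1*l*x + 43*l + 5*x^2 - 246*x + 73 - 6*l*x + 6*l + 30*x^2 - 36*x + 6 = l*(56 - 7*x) + 35*x^2 - 322*x + 336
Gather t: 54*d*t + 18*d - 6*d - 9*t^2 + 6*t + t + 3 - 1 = 12*d - 9*t^2 + t*(54*d + 7) + 2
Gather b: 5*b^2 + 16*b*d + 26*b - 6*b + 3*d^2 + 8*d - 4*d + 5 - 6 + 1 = 5*b^2 + b*(16*d + 20) + 3*d^2 + 4*d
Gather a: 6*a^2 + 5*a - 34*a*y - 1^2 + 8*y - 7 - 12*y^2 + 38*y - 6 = 6*a^2 + a*(5 - 34*y) - 12*y^2 + 46*y - 14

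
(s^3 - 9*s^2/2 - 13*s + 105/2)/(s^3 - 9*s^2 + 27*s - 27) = (2*s^2 - 3*s - 35)/(2*(s^2 - 6*s + 9))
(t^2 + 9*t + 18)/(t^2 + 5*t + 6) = (t + 6)/(t + 2)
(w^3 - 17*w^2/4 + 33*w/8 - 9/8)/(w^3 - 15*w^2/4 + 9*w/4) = (w - 1/2)/w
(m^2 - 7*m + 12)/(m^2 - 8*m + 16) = (m - 3)/(m - 4)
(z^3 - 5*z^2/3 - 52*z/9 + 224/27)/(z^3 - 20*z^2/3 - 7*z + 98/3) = (z^2 - 4*z + 32/9)/(z^2 - 9*z + 14)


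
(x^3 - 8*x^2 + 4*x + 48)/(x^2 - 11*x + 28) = (x^2 - 4*x - 12)/(x - 7)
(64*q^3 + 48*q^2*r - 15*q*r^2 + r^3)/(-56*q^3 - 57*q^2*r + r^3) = (-8*q + r)/(7*q + r)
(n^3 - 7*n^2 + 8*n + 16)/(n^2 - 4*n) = n - 3 - 4/n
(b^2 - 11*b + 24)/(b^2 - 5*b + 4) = (b^2 - 11*b + 24)/(b^2 - 5*b + 4)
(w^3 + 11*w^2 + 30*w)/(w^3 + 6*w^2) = (w + 5)/w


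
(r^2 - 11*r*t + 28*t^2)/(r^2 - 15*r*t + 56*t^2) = (r - 4*t)/(r - 8*t)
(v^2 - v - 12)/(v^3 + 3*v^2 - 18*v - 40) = (v + 3)/(v^2 + 7*v + 10)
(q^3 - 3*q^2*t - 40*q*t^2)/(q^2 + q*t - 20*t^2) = q*(q - 8*t)/(q - 4*t)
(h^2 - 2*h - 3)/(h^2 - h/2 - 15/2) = 2*(h + 1)/(2*h + 5)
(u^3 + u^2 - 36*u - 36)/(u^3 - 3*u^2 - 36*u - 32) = (u^2 - 36)/(u^2 - 4*u - 32)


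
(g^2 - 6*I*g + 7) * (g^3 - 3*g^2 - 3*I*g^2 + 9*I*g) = g^5 - 3*g^4 - 9*I*g^4 - 11*g^3 + 27*I*g^3 + 33*g^2 - 21*I*g^2 + 63*I*g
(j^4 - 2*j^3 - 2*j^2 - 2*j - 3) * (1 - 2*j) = -2*j^5 + 5*j^4 + 2*j^3 + 2*j^2 + 4*j - 3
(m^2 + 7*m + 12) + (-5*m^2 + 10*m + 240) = -4*m^2 + 17*m + 252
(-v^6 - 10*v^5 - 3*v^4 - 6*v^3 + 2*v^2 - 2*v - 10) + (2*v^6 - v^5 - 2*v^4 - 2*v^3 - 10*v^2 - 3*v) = v^6 - 11*v^5 - 5*v^4 - 8*v^3 - 8*v^2 - 5*v - 10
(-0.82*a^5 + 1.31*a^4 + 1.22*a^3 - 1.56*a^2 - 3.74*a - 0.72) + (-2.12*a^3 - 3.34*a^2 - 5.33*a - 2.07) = -0.82*a^5 + 1.31*a^4 - 0.9*a^3 - 4.9*a^2 - 9.07*a - 2.79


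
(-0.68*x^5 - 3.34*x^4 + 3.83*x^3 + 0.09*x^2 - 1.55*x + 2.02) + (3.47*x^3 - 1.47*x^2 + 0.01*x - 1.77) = -0.68*x^5 - 3.34*x^4 + 7.3*x^3 - 1.38*x^2 - 1.54*x + 0.25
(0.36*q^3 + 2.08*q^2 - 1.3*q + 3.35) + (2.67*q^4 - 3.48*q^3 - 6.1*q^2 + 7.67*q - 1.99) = 2.67*q^4 - 3.12*q^3 - 4.02*q^2 + 6.37*q + 1.36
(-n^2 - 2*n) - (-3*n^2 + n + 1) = 2*n^2 - 3*n - 1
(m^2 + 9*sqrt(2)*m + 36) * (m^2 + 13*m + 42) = m^4 + 9*sqrt(2)*m^3 + 13*m^3 + 78*m^2 + 117*sqrt(2)*m^2 + 468*m + 378*sqrt(2)*m + 1512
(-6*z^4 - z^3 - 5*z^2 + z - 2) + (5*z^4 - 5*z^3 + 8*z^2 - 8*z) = -z^4 - 6*z^3 + 3*z^2 - 7*z - 2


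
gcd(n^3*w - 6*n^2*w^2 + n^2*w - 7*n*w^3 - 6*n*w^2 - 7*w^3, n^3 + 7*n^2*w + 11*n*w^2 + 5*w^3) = n + w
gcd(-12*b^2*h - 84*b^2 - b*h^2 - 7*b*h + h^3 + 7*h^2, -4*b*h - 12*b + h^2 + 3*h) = 4*b - h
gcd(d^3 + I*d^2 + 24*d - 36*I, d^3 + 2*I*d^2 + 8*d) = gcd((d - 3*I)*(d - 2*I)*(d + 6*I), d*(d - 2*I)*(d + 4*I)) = d - 2*I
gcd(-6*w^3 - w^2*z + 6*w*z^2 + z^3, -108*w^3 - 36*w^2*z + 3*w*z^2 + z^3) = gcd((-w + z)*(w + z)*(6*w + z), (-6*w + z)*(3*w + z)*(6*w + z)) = 6*w + z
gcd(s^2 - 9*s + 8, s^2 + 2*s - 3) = s - 1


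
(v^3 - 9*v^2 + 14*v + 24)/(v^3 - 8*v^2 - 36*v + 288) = (v^2 - 3*v - 4)/(v^2 - 2*v - 48)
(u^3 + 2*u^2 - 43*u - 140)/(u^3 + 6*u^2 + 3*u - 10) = (u^2 - 3*u - 28)/(u^2 + u - 2)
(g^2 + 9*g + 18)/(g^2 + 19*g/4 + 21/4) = 4*(g + 6)/(4*g + 7)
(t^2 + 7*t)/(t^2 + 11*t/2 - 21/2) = 2*t/(2*t - 3)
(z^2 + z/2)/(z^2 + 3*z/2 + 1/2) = z/(z + 1)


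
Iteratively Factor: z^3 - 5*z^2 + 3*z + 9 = (z - 3)*(z^2 - 2*z - 3) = (z - 3)*(z + 1)*(z - 3)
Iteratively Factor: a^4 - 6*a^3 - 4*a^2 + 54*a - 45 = (a - 5)*(a^3 - a^2 - 9*a + 9) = (a - 5)*(a - 1)*(a^2 - 9) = (a - 5)*(a - 1)*(a + 3)*(a - 3)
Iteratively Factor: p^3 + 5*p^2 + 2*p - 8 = (p + 4)*(p^2 + p - 2) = (p + 2)*(p + 4)*(p - 1)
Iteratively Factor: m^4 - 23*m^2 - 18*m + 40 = (m - 5)*(m^3 + 5*m^2 + 2*m - 8) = (m - 5)*(m + 2)*(m^2 + 3*m - 4) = (m - 5)*(m - 1)*(m + 2)*(m + 4)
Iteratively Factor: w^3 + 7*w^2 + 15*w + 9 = (w + 1)*(w^2 + 6*w + 9) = (w + 1)*(w + 3)*(w + 3)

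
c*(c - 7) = c^2 - 7*c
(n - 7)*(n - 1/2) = n^2 - 15*n/2 + 7/2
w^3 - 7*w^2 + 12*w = w*(w - 4)*(w - 3)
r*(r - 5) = r^2 - 5*r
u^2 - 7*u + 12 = (u - 4)*(u - 3)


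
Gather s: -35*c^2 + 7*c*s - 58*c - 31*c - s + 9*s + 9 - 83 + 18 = -35*c^2 - 89*c + s*(7*c + 8) - 56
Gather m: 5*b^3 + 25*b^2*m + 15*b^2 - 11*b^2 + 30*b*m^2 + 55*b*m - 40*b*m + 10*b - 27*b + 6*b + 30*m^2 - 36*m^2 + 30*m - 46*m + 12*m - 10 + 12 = 5*b^3 + 4*b^2 - 11*b + m^2*(30*b - 6) + m*(25*b^2 + 15*b - 4) + 2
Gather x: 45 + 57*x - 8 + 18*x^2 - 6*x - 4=18*x^2 + 51*x + 33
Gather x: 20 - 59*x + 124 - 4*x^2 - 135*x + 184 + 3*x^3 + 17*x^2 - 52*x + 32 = 3*x^3 + 13*x^2 - 246*x + 360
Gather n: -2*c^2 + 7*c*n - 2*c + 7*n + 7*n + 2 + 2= -2*c^2 - 2*c + n*(7*c + 14) + 4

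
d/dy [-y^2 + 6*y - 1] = 6 - 2*y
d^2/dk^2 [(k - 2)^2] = 2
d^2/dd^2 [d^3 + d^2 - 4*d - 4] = 6*d + 2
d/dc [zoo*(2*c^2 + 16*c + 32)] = zoo*(c + 4)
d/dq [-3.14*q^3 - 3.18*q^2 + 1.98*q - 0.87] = -9.42*q^2 - 6.36*q + 1.98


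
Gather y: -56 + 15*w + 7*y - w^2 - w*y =-w^2 + 15*w + y*(7 - w) - 56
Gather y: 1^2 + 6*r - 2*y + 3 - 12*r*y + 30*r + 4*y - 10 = 36*r + y*(2 - 12*r) - 6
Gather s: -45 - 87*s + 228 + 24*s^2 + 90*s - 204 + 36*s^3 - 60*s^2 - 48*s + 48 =36*s^3 - 36*s^2 - 45*s + 27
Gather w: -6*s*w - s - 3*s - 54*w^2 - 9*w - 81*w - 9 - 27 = -4*s - 54*w^2 + w*(-6*s - 90) - 36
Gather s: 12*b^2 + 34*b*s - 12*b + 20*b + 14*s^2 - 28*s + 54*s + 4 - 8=12*b^2 + 8*b + 14*s^2 + s*(34*b + 26) - 4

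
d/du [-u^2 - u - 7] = -2*u - 1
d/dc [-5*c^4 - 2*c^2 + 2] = -20*c^3 - 4*c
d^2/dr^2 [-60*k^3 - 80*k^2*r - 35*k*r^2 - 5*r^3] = -70*k - 30*r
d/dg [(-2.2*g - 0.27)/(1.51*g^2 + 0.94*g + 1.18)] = (3.322*g^2 + 0.8154*g - 2.3422)/(2.2801*g^4 + 2.8388*g^3 + 4.4472*g^2 + 2.2184*g + 1.3924)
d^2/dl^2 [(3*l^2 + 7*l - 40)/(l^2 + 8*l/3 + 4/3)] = 18*(-3*l^3 - 396*l^2 - 1044*l - 752)/(27*l^6 + 216*l^5 + 684*l^4 + 1088*l^3 + 912*l^2 + 384*l + 64)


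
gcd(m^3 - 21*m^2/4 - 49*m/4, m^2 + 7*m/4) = m^2 + 7*m/4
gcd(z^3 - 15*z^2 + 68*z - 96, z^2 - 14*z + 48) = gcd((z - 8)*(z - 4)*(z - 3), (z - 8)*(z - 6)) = z - 8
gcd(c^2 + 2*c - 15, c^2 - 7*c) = 1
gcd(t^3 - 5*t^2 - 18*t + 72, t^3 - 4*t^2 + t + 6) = t - 3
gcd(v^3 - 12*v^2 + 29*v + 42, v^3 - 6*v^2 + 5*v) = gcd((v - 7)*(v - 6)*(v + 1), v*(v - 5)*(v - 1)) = 1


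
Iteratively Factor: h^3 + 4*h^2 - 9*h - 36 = (h + 3)*(h^2 + h - 12) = (h + 3)*(h + 4)*(h - 3)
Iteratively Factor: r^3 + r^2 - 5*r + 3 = (r + 3)*(r^2 - 2*r + 1) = (r - 1)*(r + 3)*(r - 1)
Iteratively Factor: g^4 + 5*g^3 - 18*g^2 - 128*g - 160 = (g + 4)*(g^3 + g^2 - 22*g - 40) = (g - 5)*(g + 4)*(g^2 + 6*g + 8) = (g - 5)*(g + 2)*(g + 4)*(g + 4)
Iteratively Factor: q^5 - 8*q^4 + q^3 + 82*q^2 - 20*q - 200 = (q - 5)*(q^4 - 3*q^3 - 14*q^2 + 12*q + 40) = (q - 5)^2*(q^3 + 2*q^2 - 4*q - 8) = (q - 5)^2*(q - 2)*(q^2 + 4*q + 4) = (q - 5)^2*(q - 2)*(q + 2)*(q + 2)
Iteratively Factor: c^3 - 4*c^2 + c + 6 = (c + 1)*(c^2 - 5*c + 6) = (c - 2)*(c + 1)*(c - 3)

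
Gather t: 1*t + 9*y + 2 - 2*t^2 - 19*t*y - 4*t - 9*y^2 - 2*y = -2*t^2 + t*(-19*y - 3) - 9*y^2 + 7*y + 2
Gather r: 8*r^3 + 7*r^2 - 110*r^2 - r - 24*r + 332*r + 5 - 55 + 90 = 8*r^3 - 103*r^2 + 307*r + 40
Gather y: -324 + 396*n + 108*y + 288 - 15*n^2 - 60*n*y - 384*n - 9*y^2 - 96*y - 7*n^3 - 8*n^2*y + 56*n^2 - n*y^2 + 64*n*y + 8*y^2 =-7*n^3 + 41*n^2 + 12*n + y^2*(-n - 1) + y*(-8*n^2 + 4*n + 12) - 36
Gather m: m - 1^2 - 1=m - 2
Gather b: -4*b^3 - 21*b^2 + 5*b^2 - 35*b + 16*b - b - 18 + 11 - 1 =-4*b^3 - 16*b^2 - 20*b - 8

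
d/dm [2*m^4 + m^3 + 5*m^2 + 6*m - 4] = 8*m^3 + 3*m^2 + 10*m + 6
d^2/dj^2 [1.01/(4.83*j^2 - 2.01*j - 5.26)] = (47.124378*j^2 - 19.610766*j - 1.01*(9.66*j - 2.01)*(19.32*j - 4.02) - 51.319716)/(-4.83*j^2 + 2.01*j + 5.26)^3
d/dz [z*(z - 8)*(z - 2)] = 3*z^2 - 20*z + 16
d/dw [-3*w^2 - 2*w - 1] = -6*w - 2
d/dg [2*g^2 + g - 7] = 4*g + 1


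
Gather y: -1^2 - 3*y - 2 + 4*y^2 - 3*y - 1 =4*y^2 - 6*y - 4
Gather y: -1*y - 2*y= -3*y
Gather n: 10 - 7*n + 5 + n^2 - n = n^2 - 8*n + 15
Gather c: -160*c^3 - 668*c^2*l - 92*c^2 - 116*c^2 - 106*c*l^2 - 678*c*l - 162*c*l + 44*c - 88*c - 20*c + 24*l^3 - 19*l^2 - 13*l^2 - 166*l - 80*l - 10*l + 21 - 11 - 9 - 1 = -160*c^3 + c^2*(-668*l - 208) + c*(-106*l^2 - 840*l - 64) + 24*l^3 - 32*l^2 - 256*l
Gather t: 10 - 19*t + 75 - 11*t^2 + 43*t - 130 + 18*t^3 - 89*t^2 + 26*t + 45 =18*t^3 - 100*t^2 + 50*t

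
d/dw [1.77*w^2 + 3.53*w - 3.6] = 3.54*w + 3.53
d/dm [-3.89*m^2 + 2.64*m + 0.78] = 2.64 - 7.78*m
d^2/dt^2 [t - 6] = 0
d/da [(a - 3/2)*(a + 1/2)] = 2*a - 1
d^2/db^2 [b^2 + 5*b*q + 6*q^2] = 2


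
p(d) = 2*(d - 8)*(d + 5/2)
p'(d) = 4*d - 11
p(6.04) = -33.48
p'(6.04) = 13.16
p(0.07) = -40.76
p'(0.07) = -10.72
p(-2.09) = -8.27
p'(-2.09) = -19.36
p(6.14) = -32.14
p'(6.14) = 13.56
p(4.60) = -48.28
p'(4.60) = 7.40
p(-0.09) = -38.99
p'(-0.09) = -11.36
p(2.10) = -54.28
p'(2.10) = -2.60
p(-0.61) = -32.55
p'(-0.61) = -13.44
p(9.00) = 23.00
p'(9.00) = 25.00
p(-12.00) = 380.00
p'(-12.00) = -59.00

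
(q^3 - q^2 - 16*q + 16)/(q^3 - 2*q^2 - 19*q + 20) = (q - 4)/(q - 5)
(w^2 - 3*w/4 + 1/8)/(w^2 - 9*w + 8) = (8*w^2 - 6*w + 1)/(8*(w^2 - 9*w + 8))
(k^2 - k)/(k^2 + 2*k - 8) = k*(k - 1)/(k^2 + 2*k - 8)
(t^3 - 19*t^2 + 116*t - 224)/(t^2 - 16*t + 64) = (t^2 - 11*t + 28)/(t - 8)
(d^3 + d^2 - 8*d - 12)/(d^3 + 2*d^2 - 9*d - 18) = (d + 2)/(d + 3)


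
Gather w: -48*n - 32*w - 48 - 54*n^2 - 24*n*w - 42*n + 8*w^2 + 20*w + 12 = -54*n^2 - 90*n + 8*w^2 + w*(-24*n - 12) - 36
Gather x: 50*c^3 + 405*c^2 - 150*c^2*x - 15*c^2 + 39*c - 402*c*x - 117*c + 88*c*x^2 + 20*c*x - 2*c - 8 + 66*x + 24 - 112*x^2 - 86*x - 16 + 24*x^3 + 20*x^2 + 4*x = 50*c^3 + 390*c^2 - 80*c + 24*x^3 + x^2*(88*c - 92) + x*(-150*c^2 - 382*c - 16)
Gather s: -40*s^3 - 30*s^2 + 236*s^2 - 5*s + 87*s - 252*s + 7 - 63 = -40*s^3 + 206*s^2 - 170*s - 56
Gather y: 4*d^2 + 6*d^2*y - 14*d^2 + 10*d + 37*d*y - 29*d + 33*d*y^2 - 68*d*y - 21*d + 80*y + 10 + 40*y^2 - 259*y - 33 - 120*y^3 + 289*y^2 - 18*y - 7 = -10*d^2 - 40*d - 120*y^3 + y^2*(33*d + 329) + y*(6*d^2 - 31*d - 197) - 30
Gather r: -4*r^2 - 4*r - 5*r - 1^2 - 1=-4*r^2 - 9*r - 2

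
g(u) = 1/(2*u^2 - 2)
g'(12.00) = 0.00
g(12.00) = 0.00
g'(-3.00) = 0.05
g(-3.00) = 0.06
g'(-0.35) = 0.45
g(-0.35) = -0.57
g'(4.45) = -0.01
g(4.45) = 0.03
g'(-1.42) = 1.37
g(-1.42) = 0.49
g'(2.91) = -0.05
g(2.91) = 0.07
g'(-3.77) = 0.02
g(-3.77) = 0.04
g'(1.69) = -0.49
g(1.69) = 0.27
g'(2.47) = -0.09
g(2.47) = 0.10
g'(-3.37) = 0.03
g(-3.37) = 0.05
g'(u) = -4*u/(2*u^2 - 2)^2 = -u/(u^2 - 1)^2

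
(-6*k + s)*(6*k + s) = -36*k^2 + s^2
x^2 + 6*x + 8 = (x + 2)*(x + 4)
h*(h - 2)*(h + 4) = h^3 + 2*h^2 - 8*h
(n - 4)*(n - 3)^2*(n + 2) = n^4 - 8*n^3 + 13*n^2 + 30*n - 72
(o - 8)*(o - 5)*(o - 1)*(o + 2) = o^4 - 12*o^3 + 25*o^2 + 66*o - 80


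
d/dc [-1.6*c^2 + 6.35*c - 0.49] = 6.35 - 3.2*c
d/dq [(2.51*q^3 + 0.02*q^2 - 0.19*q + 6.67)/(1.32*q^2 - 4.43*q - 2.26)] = (3.3132*q^4 - 22.2386*q^3 - 16.8556*q^2 - 17.6992*q + 29.9775)/(1.7424*q^4 - 11.6952*q^3 + 13.6585*q^2 + 20.0236*q + 5.1076)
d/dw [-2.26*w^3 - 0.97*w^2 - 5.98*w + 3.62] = -6.78*w^2 - 1.94*w - 5.98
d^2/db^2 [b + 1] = 0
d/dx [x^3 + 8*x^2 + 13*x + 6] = 3*x^2 + 16*x + 13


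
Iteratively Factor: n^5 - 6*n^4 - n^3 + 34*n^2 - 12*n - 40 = (n - 2)*(n^4 - 4*n^3 - 9*n^2 + 16*n + 20) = (n - 5)*(n - 2)*(n^3 + n^2 - 4*n - 4) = (n - 5)*(n - 2)*(n + 1)*(n^2 - 4) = (n - 5)*(n - 2)^2*(n + 1)*(n + 2)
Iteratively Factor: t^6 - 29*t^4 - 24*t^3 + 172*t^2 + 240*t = (t - 3)*(t^5 + 3*t^4 - 20*t^3 - 84*t^2 - 80*t) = (t - 5)*(t - 3)*(t^4 + 8*t^3 + 20*t^2 + 16*t) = (t - 5)*(t - 3)*(t + 2)*(t^3 + 6*t^2 + 8*t) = (t - 5)*(t - 3)*(t + 2)*(t + 4)*(t^2 + 2*t) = t*(t - 5)*(t - 3)*(t + 2)*(t + 4)*(t + 2)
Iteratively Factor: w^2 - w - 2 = (w + 1)*(w - 2)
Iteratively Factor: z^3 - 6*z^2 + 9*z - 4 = (z - 1)*(z^2 - 5*z + 4) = (z - 1)^2*(z - 4)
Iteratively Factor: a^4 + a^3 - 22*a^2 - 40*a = (a + 2)*(a^3 - a^2 - 20*a) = (a + 2)*(a + 4)*(a^2 - 5*a) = a*(a + 2)*(a + 4)*(a - 5)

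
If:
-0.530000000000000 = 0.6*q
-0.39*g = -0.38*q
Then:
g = -0.86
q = -0.88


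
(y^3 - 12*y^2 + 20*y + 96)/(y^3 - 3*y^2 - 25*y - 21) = (-y^3 + 12*y^2 - 20*y - 96)/(-y^3 + 3*y^2 + 25*y + 21)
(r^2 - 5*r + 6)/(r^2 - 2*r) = (r - 3)/r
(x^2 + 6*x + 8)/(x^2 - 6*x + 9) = (x^2 + 6*x + 8)/(x^2 - 6*x + 9)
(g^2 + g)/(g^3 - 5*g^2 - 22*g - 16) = g/(g^2 - 6*g - 16)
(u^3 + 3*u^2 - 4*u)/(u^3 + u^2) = (u^2 + 3*u - 4)/(u*(u + 1))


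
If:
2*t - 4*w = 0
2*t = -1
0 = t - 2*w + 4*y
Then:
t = -1/2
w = -1/4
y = 0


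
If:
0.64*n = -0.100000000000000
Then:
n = -0.16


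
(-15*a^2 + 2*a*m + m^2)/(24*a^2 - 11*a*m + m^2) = (-5*a - m)/(8*a - m)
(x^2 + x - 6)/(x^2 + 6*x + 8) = (x^2 + x - 6)/(x^2 + 6*x + 8)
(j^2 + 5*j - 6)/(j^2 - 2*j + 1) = (j + 6)/(j - 1)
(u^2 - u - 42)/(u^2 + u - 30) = (u - 7)/(u - 5)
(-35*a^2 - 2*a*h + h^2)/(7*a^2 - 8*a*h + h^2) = (-5*a - h)/(a - h)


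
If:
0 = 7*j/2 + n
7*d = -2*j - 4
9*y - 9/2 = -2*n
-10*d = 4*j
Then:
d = -2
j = 5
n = -35/2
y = 79/18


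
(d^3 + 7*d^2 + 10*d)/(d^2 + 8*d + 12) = d*(d + 5)/(d + 6)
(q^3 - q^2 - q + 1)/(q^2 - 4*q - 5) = (q^2 - 2*q + 1)/(q - 5)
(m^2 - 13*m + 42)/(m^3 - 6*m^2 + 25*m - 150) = (m - 7)/(m^2 + 25)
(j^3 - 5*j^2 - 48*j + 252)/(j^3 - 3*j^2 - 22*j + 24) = (j^2 + j - 42)/(j^2 + 3*j - 4)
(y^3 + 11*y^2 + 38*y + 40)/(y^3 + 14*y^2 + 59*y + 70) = (y + 4)/(y + 7)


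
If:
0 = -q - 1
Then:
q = -1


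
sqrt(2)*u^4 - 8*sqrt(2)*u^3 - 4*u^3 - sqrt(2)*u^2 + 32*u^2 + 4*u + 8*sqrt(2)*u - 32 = (u - 8)*(u - 1)*(u - 2*sqrt(2))*(sqrt(2)*u + sqrt(2))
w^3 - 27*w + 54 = (w - 3)^2*(w + 6)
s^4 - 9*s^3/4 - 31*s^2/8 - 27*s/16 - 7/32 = (s - 7/2)*(s + 1/4)*(s + 1/2)^2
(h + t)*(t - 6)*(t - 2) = h*t^2 - 8*h*t + 12*h + t^3 - 8*t^2 + 12*t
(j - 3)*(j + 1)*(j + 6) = j^3 + 4*j^2 - 15*j - 18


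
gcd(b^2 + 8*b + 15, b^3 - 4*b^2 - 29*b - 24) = b + 3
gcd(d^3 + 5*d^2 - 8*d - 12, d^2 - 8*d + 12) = d - 2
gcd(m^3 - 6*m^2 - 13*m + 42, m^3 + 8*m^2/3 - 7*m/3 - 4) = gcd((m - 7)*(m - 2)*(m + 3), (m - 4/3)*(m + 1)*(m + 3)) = m + 3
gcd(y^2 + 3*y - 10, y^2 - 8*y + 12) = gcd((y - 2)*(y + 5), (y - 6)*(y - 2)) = y - 2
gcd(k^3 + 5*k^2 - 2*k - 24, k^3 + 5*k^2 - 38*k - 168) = k + 4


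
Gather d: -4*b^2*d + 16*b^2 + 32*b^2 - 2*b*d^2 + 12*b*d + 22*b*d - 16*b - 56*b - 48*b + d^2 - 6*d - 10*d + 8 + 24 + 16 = 48*b^2 - 120*b + d^2*(1 - 2*b) + d*(-4*b^2 + 34*b - 16) + 48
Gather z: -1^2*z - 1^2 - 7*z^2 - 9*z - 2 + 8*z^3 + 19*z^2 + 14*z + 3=8*z^3 + 12*z^2 + 4*z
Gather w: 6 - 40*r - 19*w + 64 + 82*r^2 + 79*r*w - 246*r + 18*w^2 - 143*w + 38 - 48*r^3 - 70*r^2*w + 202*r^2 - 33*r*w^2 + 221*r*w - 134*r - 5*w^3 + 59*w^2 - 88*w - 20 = -48*r^3 + 284*r^2 - 420*r - 5*w^3 + w^2*(77 - 33*r) + w*(-70*r^2 + 300*r - 250) + 88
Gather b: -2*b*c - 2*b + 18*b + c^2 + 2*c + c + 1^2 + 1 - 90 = b*(16 - 2*c) + c^2 + 3*c - 88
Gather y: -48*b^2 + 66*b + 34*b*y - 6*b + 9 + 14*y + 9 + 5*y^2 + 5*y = -48*b^2 + 60*b + 5*y^2 + y*(34*b + 19) + 18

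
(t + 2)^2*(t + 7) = t^3 + 11*t^2 + 32*t + 28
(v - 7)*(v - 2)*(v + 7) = v^3 - 2*v^2 - 49*v + 98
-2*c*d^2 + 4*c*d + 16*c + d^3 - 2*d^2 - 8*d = (-2*c + d)*(d - 4)*(d + 2)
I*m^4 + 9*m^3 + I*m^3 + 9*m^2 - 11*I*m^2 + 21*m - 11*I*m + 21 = (m - 7*I)*(m - 3*I)*(m + I)*(I*m + I)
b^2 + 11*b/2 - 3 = (b - 1/2)*(b + 6)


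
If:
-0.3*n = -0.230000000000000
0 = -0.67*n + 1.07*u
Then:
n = 0.77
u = 0.48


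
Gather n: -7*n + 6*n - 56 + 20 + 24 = -n - 12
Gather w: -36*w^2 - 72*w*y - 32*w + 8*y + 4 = -36*w^2 + w*(-72*y - 32) + 8*y + 4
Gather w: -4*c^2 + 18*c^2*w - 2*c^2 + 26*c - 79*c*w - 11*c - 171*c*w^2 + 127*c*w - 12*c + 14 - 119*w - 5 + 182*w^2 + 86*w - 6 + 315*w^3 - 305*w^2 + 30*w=-6*c^2 + 3*c + 315*w^3 + w^2*(-171*c - 123) + w*(18*c^2 + 48*c - 3) + 3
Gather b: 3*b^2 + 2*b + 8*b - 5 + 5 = 3*b^2 + 10*b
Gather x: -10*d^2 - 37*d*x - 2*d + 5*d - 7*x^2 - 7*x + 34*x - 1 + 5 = -10*d^2 + 3*d - 7*x^2 + x*(27 - 37*d) + 4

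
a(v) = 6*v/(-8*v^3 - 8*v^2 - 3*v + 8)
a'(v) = 6*v*(24*v^2 + 16*v + 3)/(-8*v^3 - 8*v^2 - 3*v + 8)^2 + 6/(-8*v^3 - 8*v^2 - 3*v + 8)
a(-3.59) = -0.08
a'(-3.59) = -0.05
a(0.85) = -0.97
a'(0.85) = 5.15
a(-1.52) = -0.41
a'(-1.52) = -0.36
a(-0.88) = -0.53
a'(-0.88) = 0.20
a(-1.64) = -0.37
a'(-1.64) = -0.35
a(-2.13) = -0.23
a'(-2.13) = -0.22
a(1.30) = -0.29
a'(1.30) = 0.47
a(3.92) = -0.04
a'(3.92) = 0.02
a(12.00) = 0.00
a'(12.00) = 0.00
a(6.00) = -0.02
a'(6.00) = 0.01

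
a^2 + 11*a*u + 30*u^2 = (a + 5*u)*(a + 6*u)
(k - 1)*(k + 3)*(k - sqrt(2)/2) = k^3 - sqrt(2)*k^2/2 + 2*k^2 - 3*k - sqrt(2)*k + 3*sqrt(2)/2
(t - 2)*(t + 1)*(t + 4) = t^3 + 3*t^2 - 6*t - 8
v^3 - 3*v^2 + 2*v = v*(v - 2)*(v - 1)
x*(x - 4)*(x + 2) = x^3 - 2*x^2 - 8*x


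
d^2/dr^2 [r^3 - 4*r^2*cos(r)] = 4*r^2*cos(r) + 16*r*sin(r) + 6*r - 8*cos(r)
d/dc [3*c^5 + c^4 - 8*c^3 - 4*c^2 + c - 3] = 15*c^4 + 4*c^3 - 24*c^2 - 8*c + 1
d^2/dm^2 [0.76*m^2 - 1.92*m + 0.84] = 1.52000000000000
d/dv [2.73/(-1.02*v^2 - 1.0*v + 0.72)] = (5.5692*v + 2.73)/(1.02*v^2 + 1.0*v - 0.72)^2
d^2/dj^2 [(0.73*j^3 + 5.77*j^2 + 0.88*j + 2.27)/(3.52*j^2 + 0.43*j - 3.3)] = (-1.4210854715202e-14*j^5 + 21.569474*j^3 + 564.687948*j^2 + 129.645912*j + 181.744126)/(43.614208*j^6 + 15.983616*j^5 - 120.712416*j^4 - 29.889773*j^3 + 113.16789*j^2 + 14.0481*j - 35.937)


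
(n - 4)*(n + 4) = n^2 - 16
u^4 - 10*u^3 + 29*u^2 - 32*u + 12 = (u - 6)*(u - 2)*(u - 1)^2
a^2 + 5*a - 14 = (a - 2)*(a + 7)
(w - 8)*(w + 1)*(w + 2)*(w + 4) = w^4 - w^3 - 42*w^2 - 104*w - 64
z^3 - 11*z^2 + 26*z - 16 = (z - 8)*(z - 2)*(z - 1)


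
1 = 1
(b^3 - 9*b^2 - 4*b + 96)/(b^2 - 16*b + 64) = (b^2 - b - 12)/(b - 8)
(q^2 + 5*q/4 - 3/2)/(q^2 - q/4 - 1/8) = 2*(-4*q^2 - 5*q + 6)/(-8*q^2 + 2*q + 1)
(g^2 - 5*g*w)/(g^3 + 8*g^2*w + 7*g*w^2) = (g - 5*w)/(g^2 + 8*g*w + 7*w^2)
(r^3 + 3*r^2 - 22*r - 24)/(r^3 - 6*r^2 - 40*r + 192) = (r + 1)/(r - 8)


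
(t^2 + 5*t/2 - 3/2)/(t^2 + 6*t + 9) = (t - 1/2)/(t + 3)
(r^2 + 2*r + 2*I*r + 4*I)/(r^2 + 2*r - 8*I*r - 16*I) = (r + 2*I)/(r - 8*I)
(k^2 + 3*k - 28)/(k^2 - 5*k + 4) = (k + 7)/(k - 1)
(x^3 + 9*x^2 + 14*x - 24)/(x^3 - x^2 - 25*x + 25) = (x^2 + 10*x + 24)/(x^2 - 25)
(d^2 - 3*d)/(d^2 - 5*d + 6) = d/(d - 2)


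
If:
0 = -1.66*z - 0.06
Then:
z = -0.04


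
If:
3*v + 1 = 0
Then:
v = -1/3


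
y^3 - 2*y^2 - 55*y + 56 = (y - 8)*(y - 1)*(y + 7)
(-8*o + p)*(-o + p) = 8*o^2 - 9*o*p + p^2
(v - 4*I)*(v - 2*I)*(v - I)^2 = v^4 - 8*I*v^3 - 21*v^2 + 22*I*v + 8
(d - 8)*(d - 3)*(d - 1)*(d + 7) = d^4 - 5*d^3 - 49*d^2 + 221*d - 168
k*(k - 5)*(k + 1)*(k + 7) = k^4 + 3*k^3 - 33*k^2 - 35*k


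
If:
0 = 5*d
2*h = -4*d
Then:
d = 0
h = 0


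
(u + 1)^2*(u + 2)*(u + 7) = u^4 + 11*u^3 + 33*u^2 + 37*u + 14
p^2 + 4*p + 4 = (p + 2)^2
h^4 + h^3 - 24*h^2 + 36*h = h*(h - 3)*(h - 2)*(h + 6)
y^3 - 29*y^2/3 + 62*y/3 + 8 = (y - 6)*(y - 4)*(y + 1/3)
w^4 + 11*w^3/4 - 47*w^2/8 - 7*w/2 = w*(w - 7/4)*(w + 1/2)*(w + 4)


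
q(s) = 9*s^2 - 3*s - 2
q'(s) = 18*s - 3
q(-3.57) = 123.41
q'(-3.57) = -67.26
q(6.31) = 337.41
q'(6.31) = 110.58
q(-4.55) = 197.97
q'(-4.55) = -84.90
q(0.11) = -2.22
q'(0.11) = -1.02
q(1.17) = 6.81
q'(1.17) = 18.06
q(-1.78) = 31.86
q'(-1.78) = -35.04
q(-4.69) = 210.03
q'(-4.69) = -87.42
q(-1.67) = 28.11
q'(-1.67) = -33.06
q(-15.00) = 2068.00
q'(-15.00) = -273.00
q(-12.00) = 1330.00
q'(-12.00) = -219.00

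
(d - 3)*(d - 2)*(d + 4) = d^3 - d^2 - 14*d + 24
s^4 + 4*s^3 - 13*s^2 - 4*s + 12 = (s - 2)*(s - 1)*(s + 1)*(s + 6)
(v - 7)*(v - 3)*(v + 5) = v^3 - 5*v^2 - 29*v + 105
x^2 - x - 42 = (x - 7)*(x + 6)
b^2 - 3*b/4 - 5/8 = (b - 5/4)*(b + 1/2)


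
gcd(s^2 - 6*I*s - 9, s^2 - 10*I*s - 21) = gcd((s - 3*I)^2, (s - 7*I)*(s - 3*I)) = s - 3*I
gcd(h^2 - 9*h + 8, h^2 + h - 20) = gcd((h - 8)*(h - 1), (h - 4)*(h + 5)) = 1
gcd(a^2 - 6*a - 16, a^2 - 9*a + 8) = a - 8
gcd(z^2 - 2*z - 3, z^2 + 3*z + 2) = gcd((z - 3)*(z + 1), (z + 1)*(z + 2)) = z + 1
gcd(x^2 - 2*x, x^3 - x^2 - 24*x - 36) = 1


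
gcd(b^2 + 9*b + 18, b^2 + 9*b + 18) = b^2 + 9*b + 18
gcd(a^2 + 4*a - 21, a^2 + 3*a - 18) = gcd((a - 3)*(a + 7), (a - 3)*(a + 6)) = a - 3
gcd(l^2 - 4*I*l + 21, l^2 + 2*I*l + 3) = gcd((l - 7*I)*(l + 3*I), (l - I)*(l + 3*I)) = l + 3*I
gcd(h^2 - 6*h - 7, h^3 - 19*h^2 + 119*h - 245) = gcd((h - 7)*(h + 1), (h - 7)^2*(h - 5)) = h - 7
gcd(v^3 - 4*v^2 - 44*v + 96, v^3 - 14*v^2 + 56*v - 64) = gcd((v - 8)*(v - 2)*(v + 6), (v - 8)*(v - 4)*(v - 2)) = v^2 - 10*v + 16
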